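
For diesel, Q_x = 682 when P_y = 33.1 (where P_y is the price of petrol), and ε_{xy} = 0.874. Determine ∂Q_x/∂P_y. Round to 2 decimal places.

18.01

ε = (∂Q_x/∂P_y)·(P_y/Q_x) ⇒ ∂Q_x/∂P_y = ε·Q_x/P_y = 0.874 × 682/33.1 ≈ 18.01.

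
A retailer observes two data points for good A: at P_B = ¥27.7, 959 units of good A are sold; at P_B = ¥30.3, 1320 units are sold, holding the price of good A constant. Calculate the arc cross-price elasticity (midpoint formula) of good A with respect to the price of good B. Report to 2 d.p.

3.53

ΔQ_A = 1320 − 959 = 361; ΔP_B = 30.3 − 27.7 = 2.6.
Midpoints: Q̄_A = 1139.5, P̄_B = 29.00.
ε = (ΔQ_A/Q̄_A)/(ΔP_B/P̄_B) = (361/1139.5)/(2.6/29.00) ≈ 3.53.
ε > 0: good A and good B are substitutes.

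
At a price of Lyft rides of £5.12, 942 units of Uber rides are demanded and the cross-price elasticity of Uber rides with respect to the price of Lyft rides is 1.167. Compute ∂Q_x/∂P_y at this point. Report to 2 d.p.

214.71

ε = (∂Q_x/∂P_y)·(P_y/Q_x) ⇒ ∂Q_x/∂P_y = ε·Q_x/P_y = 1.167 × 942/5.12 ≈ 214.71.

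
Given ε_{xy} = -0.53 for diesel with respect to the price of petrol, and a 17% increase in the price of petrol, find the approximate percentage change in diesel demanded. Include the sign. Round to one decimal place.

%ΔQ ≈ ε × %ΔP of petrol = -0.53 × (17%) = -9.0%.

-9.0%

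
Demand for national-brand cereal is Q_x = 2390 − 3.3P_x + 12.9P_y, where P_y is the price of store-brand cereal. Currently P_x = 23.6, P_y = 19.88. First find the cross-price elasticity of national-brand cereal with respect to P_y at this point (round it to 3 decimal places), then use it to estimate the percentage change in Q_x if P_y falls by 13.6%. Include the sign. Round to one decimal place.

At P_x = 23.6, P_y = 19.88: Q_x = 2568.572.
∂Q_x/∂P_y = 12.9.
ε = (∂Q_x/∂P_y)(P_y/Q_x) = 12.9000 × 19.88/2568.572 ≈ 0.100.
%ΔQ_x ≈ ε × %ΔP_y = 0.100 × (-13.6%) = -1.4%.

-1.4%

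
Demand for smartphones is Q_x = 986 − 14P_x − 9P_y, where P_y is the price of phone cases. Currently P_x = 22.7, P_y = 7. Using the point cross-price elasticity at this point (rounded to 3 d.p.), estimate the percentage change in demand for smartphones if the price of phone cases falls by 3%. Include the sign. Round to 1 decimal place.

0.3%

At P_x = 22.7, P_y = 7: Q_x = 605.2.
∂Q_x/∂P_y = -9.
ε = (∂Q_x/∂P_y)(P_y/Q_x) = -9.0000 × 7/605.2 ≈ -0.104.
%ΔQ_x ≈ ε × %ΔP_y = -0.104 × (-3%) = 0.3%.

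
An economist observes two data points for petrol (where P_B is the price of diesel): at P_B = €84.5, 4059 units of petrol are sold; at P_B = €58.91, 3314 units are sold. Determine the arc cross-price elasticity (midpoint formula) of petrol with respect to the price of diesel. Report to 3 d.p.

ΔQ_A = 3314 − 4059 = -745; ΔP_B = 58.91 − 84.5 = -25.59.
Midpoints: Q̄_A = 3686.5, P̄_B = 71.70.
ε = (ΔQ_A/Q̄_A)/(ΔP_B/P̄_B) = (-745/3686.5)/(-25.59/71.70) ≈ 0.566.

0.566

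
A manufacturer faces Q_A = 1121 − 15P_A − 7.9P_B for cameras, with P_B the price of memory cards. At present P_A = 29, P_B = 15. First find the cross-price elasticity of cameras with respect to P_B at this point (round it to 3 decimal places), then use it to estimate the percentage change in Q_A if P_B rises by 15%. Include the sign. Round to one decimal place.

-3.1%

At P_A = 29, P_B = 15: Q_A = 567.5.
∂Q_A/∂P_B = -7.9.
ε = (∂Q_A/∂P_B)(P_B/Q_A) = -7.9000 × 15/567.5 ≈ -0.209.
%ΔQ_A ≈ ε × %ΔP_B = -0.209 × (15%) = -3.1%.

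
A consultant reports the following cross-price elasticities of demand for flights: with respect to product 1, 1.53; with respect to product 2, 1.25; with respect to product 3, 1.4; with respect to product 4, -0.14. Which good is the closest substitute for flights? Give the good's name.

Substitutes have ε > 0. Among the positive values, 1.53 (product 1) is largest.

product 1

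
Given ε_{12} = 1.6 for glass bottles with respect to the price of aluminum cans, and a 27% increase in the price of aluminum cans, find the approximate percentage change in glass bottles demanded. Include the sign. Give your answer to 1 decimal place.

%ΔQ ≈ ε × %ΔP of aluminum cans = 1.6 × (27%) = 43.2%.
Demand for glass bottles rises by about 43.2%.

43.2%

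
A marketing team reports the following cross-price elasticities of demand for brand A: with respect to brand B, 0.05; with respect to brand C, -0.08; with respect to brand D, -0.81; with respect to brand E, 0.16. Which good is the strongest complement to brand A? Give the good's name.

brand D

Complements have ε < 0. The most negative value is -0.81 (brand D).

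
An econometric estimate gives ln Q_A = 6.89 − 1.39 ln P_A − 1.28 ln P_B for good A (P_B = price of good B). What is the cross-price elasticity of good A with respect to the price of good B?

-1.28

In a log-linear (constant-elasticity) demand function, the coefficient on ln P_B is the cross-price elasticity.
ε = -1.28. Negative, so good A and good B are complements.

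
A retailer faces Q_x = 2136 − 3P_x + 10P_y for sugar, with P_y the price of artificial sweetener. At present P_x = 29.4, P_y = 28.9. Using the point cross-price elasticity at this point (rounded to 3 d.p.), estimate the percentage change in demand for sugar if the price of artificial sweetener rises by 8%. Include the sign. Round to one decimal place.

1.0%

At P_x = 29.4, P_y = 28.9: Q_x = 2336.8.
∂Q_x/∂P_y = 10.
ε = (∂Q_x/∂P_y)(P_y/Q_x) = 10.0000 × 28.9/2336.8 ≈ 0.124.
%ΔQ_x ≈ ε × %ΔP_y = 0.124 × (8%) = 1.0%.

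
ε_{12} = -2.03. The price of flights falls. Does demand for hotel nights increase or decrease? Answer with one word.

ε < 0 and the price of flights falls, so the quantity of hotel nights moves in the opposite direction: it increases.

increase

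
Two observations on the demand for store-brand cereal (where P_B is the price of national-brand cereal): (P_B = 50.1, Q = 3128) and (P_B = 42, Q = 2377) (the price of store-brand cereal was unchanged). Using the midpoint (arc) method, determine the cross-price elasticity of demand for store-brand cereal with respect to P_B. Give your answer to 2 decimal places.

ΔQ_A = 2377 − 3128 = -751; ΔP_B = 42 − 50.1 = -8.1.
Midpoints: Q̄_A = 2752.5, P̄_B = 46.05.
ε = (ΔQ_A/Q̄_A)/(ΔP_B/P̄_B) = (-751/2752.5)/(-8.1/46.05) ≈ 1.55.

1.55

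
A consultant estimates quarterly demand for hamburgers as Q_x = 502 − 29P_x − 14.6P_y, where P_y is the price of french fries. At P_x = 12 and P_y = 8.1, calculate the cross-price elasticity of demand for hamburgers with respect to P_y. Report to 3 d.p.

-3.309

At P_x = 12 and P_y = 8.1: Q_x = 35.74.
∂Q_x/∂P_y = -14.6.
ε = (∂Q_x/∂P_y)(P_y/Q_x) = -14.6 × (8.1/35.74) ≈ -3.309.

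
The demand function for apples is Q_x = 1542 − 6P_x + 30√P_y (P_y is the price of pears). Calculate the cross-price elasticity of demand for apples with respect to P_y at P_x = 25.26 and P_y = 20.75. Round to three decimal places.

At P_x = 25.26 and P_y = 20.75: Q_x = 1527.097.
∂Q_x/∂P_y = 30/(2√P_y) = 30/(2√20.75) = 3.2929.
ε = (∂Q_x/∂P_y)(P_y/Q_x) = 3.2929 × (20.75/1527.097) ≈ 0.045.
ε > 0: substitutes.

0.045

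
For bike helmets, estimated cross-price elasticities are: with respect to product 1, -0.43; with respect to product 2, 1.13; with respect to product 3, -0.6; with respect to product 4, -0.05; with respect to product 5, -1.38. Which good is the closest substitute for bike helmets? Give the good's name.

Substitutes have ε > 0. Among the positive values, 1.13 (product 2) is largest.

product 2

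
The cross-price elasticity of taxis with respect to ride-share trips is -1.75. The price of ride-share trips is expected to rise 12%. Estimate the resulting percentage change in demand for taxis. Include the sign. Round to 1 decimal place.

%ΔQ ≈ ε × %ΔP of ride-share trips = -1.75 × (12%) = -21.0%.
Demand for taxis falls by about 21.0%.

-21.0%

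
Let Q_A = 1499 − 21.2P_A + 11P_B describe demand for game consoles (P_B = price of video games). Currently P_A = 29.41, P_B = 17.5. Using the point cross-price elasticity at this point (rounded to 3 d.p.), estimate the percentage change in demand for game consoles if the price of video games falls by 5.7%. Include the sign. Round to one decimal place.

At P_A = 29.41, P_B = 17.5: Q_A = 1068.008.
∂Q_A/∂P_B = 11.
ε = (∂Q_A/∂P_B)(P_B/Q_A) = 11.0000 × 17.5/1068.008 ≈ 0.180.
%ΔQ_A ≈ ε × %ΔP_B = 0.180 × (-5.7%) = -1.0%.

-1.0%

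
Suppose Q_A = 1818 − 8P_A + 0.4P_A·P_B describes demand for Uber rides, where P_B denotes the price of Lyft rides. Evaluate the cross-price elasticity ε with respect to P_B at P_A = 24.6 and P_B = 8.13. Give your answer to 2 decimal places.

At P_A = 24.6 and P_B = 8.13: Q_A = 1701.199.
∂Q_A/∂P_B = 0.4P_A = 0.4(24.6) = 9.8400.
ε = (∂Q_A/∂P_B)(P_B/Q_A) = 9.8400 × (8.13/1701.199) ≈ 0.05.

0.05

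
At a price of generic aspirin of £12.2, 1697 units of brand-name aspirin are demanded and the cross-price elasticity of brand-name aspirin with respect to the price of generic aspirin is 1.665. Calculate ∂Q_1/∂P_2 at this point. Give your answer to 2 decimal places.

ε = (∂Q_1/∂P_2)·(P_2/Q_1) ⇒ ∂Q_1/∂P_2 = ε·Q_1/P_2 = 1.665 × 1697/12.2 ≈ 231.60.

231.60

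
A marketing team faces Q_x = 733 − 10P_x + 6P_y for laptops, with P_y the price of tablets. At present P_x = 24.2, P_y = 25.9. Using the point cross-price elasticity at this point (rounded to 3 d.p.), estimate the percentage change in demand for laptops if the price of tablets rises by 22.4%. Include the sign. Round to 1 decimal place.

At P_x = 24.2, P_y = 25.9: Q_x = 646.4.
∂Q_x/∂P_y = 6.
ε = (∂Q_x/∂P_y)(P_y/Q_x) = 6.0000 × 25.9/646.4 ≈ 0.240.
%ΔQ_x ≈ ε × %ΔP_y = 0.240 × (22.4%) = 5.4%.

5.4%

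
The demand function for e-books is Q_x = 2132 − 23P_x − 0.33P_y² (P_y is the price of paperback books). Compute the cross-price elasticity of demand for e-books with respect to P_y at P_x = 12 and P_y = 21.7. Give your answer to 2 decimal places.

At P_x = 12 and P_y = 21.7: Q_x = 1700.606.
∂Q_x/∂P_y = -0.66P_y = -0.66(21.7) = -14.3220.
ε = (∂Q_x/∂P_y)(P_y/Q_x) = -14.3220 × (21.7/1700.606) ≈ -0.18.

-0.18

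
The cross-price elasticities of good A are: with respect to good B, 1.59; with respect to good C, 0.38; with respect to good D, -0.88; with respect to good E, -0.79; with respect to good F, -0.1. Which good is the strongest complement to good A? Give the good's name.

good D

Complements have ε < 0. The most negative value is -0.88 (good D).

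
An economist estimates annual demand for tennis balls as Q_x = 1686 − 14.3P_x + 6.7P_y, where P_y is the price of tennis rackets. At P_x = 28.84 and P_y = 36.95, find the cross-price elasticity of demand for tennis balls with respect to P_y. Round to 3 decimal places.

0.163

At P_x = 28.84 and P_y = 36.95: Q_x = 1521.153.
∂Q_x/∂P_y = 6.7.
ε = (∂Q_x/∂P_y)(P_y/Q_x) = 6.7 × (36.95/1521.153) ≈ 0.163.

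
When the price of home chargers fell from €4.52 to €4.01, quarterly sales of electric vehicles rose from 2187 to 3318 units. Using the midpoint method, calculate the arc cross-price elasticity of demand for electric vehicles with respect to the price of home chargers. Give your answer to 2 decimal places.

ΔQ_A = 3318 − 2187 = 1131; ΔP_B = 4.01 − 4.52 = -0.51.
Midpoints: Q̄_A = 2752.5, P̄_B = 4.26.
ε = (ΔQ_A/Q̄_A)/(ΔP_B/P̄_B) = (1131/2752.5)/(-0.51/4.26) ≈ -3.44.

-3.44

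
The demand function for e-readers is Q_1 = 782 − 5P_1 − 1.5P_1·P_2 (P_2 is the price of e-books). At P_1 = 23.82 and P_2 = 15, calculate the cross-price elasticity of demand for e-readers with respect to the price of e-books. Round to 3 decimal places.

-4.222

At P_1 = 23.82 and P_2 = 15: Q_1 = 126.95.
∂Q_1/∂P_2 = -1.5P_1 = -1.5(23.82) = -35.7300.
ε = (∂Q_1/∂P_2)(P_2/Q_1) = -35.7300 × (15/126.95) ≈ -4.222.
ε < 0: complements.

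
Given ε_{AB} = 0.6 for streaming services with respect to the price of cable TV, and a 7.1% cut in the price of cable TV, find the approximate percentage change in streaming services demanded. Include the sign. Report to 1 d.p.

%ΔQ ≈ ε × %ΔP of cable TV = 0.6 × (-7.1%) = -4.3%.

-4.3%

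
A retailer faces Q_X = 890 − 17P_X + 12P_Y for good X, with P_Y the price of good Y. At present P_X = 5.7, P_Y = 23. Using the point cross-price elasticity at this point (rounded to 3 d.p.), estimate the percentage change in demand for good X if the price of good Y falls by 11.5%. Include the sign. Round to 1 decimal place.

At P_X = 5.7, P_Y = 23: Q_X = 1069.1.
∂Q_X/∂P_Y = 12.
ε = (∂Q_X/∂P_Y)(P_Y/Q_X) = 12.0000 × 23/1069.1 ≈ 0.258.
%ΔQ_X ≈ ε × %ΔP_Y = 0.258 × (-11.5%) = -3.0%.

-3.0%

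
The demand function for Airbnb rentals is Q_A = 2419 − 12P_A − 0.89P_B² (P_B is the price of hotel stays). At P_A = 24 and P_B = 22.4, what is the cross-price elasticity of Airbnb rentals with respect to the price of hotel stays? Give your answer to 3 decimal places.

-0.530

At P_A = 24 and P_B = 22.4: Q_A = 1684.434.
∂Q_A/∂P_B = -1.78P_B = -1.78(22.4) = -39.8720.
ε = (∂Q_A/∂P_B)(P_B/Q_A) = -39.8720 × (22.4/1684.434) ≈ -0.530.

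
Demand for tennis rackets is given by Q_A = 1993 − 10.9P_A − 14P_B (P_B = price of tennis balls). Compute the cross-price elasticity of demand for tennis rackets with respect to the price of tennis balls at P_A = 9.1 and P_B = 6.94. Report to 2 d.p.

-0.05

At P_A = 9.1 and P_B = 6.94: Q_A = 1796.65.
∂Q_A/∂P_B = -14.
ε = (∂Q_A/∂P_B)(P_B/Q_A) = -14 × (6.94/1796.65) ≈ -0.05.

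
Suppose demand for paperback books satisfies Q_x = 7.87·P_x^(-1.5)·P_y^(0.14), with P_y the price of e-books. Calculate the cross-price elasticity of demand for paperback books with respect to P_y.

0.14

In a log-linear (constant-elasticity) demand function, the coefficient on the exponent of P_y is the cross-price elasticity.
ε = 0.14. Positive, so paperback books and e-books are substitutes.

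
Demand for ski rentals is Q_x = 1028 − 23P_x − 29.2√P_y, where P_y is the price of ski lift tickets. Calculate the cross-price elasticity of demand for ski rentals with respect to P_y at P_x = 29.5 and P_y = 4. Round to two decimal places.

At P_x = 29.5 and P_y = 4: Q_x = 291.1.
∂Q_x/∂P_y = -29.2/(2√P_y) = -29.2/(2√4) = -7.3000.
ε = (∂Q_x/∂P_y)(P_y/Q_x) = -7.3000 × (4/291.1) ≈ -0.10.

-0.10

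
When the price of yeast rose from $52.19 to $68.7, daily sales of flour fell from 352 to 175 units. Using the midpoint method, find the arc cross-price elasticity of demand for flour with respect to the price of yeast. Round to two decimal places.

ΔQ_A = 175 − 352 = -177; ΔP_B = 68.7 − 52.19 = 16.51.
Midpoints: Q̄_A = 263.5, P̄_B = 60.45.
ε = (ΔQ_A/Q̄_A)/(ΔP_B/P̄_B) = (-177/263.5)/(16.51/60.45) ≈ -2.46.

-2.46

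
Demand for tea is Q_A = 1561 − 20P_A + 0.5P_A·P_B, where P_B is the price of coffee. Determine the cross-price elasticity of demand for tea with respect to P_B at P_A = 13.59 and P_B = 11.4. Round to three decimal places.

0.057

At P_A = 13.59 and P_B = 11.4: Q_A = 1366.663.
∂Q_A/∂P_B = 0.5P_A = 0.5(13.59) = 6.7950.
ε = (∂Q_A/∂P_B)(P_B/Q_A) = 6.7950 × (11.4/1366.663) ≈ 0.057.
ε > 0: substitutes.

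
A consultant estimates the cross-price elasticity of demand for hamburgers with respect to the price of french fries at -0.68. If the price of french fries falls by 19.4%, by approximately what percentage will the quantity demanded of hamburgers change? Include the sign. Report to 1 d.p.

%ΔQ ≈ ε × %ΔP of french fries = -0.68 × (-19.4%) = 13.2%.
Demand for hamburgers rises by about 13.2%.

13.2%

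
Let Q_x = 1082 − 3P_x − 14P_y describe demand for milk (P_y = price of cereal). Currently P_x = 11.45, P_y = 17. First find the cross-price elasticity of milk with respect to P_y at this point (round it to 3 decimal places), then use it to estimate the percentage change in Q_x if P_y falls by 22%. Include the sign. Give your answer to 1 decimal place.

At P_x = 11.45, P_y = 17: Q_x = 809.65.
∂Q_x/∂P_y = -14.
ε = (∂Q_x/∂P_y)(P_y/Q_x) = -14.0000 × 17/809.65 ≈ -0.294.
%ΔQ_x ≈ ε × %ΔP_y = -0.294 × (-22%) = 6.5%.

6.5%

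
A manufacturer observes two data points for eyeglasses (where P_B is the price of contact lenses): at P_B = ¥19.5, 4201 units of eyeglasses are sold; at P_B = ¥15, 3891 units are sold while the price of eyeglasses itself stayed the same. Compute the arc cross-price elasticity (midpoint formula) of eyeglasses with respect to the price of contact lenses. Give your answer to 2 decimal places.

0.29

ΔQ_A = 3891 − 4201 = -310; ΔP_B = 15 − 19.5 = -4.5.
Midpoints: Q̄_A = 4046.0, P̄_B = 17.25.
ε = (ΔQ_A/Q̄_A)/(ΔP_B/P̄_B) = (-310/4046.0)/(-4.5/17.25) ≈ 0.29.
ε > 0: eyeglasses and contact lenses are substitutes.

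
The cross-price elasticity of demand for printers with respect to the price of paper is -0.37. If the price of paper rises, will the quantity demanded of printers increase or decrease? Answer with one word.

decrease

ε < 0 and the price of paper rises, so the quantity of printers moves in the opposite direction: it decreases.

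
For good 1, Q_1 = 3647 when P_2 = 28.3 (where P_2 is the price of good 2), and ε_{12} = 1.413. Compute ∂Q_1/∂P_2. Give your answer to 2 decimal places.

182.09

ε = (∂Q_1/∂P_2)·(P_2/Q_1) ⇒ ∂Q_1/∂P_2 = ε·Q_1/P_2 = 1.413 × 3647/28.3 ≈ 182.09.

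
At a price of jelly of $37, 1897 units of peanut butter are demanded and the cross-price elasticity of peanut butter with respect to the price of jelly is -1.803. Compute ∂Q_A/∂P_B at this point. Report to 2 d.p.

ε = (∂Q_A/∂P_B)·(P_B/Q_A) ⇒ ∂Q_A/∂P_B = ε·Q_A/P_B = -1.803 × 1897/37 ≈ -92.44.

-92.44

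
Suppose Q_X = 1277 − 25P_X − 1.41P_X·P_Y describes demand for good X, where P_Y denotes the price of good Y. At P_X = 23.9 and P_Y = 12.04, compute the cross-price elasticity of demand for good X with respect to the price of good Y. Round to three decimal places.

-1.482

At P_X = 23.9 and P_Y = 12.04: Q_X = 273.764.
∂Q_X/∂P_Y = -1.41P_X = -1.41(23.9) = -33.6990.
ε = (∂Q_X/∂P_Y)(P_Y/Q_X) = -33.6990 × (12.04/273.764) ≈ -1.482.
ε < 0: complements.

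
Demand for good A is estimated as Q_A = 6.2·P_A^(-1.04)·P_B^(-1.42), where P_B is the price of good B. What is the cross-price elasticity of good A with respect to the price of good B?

In a log-linear (constant-elasticity) demand function, the coefficient on the exponent of P_B is the cross-price elasticity.
ε = -1.42. Negative, so good A and good B are complements.

-1.42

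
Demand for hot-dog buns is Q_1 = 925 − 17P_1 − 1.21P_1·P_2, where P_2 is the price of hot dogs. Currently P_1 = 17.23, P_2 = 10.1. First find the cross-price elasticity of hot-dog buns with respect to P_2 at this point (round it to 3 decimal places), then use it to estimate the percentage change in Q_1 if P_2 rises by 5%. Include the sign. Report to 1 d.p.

At P_1 = 17.23, P_2 = 10.1: Q_1 = 421.522.
∂Q_1/∂P_2 = -1.21P_1 = -20.8483.
ε = (∂Q_1/∂P_2)(P_2/Q_1) = -20.8483 × 10.1/421.522 ≈ -0.500.
%ΔQ_1 ≈ ε × %ΔP_2 = -0.500 × (5%) = -2.5%.

-2.5%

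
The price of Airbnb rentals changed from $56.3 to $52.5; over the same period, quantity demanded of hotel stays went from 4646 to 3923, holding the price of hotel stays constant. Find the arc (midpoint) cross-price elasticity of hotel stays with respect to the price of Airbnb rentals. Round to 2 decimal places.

2.42

ΔQ_A = 3923 − 4646 = -723; ΔP_B = 52.5 − 56.3 = -3.8.
Midpoints: Q̄_A = 4284.5, P̄_B = 54.40.
ε = (ΔQ_A/Q̄_A)/(ΔP_B/P̄_B) = (-723/4284.5)/(-3.8/54.40) ≈ 2.42.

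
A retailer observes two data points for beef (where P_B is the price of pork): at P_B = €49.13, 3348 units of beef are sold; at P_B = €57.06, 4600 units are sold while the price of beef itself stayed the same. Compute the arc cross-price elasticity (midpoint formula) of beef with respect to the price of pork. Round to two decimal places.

2.11

ΔQ_A = 4600 − 3348 = 1252; ΔP_B = 57.06 − 49.13 = 7.93.
Midpoints: Q̄_A = 3974.0, P̄_B = 53.09.
ε = (ΔQ_A/Q̄_A)/(ΔP_B/P̄_B) = (1252/3974.0)/(7.93/53.09) ≈ 2.11.
ε > 0: beef and pork are substitutes.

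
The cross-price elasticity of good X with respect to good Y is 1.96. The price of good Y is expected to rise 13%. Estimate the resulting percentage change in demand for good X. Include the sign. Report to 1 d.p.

%ΔQ ≈ ε × %ΔP of good Y = 1.96 × (13%) = 25.5%.
Demand for good X rises by about 25.5%.

25.5%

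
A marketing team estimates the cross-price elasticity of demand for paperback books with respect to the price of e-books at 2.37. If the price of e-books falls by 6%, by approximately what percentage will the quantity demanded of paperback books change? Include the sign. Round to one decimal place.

-14.2%

%ΔQ ≈ ε × %ΔP of e-books = 2.37 × (-6%) = -14.2%.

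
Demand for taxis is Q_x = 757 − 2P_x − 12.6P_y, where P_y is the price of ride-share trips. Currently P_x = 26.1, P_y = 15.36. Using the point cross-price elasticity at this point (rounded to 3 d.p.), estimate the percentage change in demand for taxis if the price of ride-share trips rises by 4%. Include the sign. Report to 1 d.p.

-1.5%

At P_x = 26.1, P_y = 15.36: Q_x = 511.264.
∂Q_x/∂P_y = -12.6.
ε = (∂Q_x/∂P_y)(P_y/Q_x) = -12.6000 × 15.36/511.264 ≈ -0.379.
%ΔQ_x ≈ ε × %ΔP_y = -0.379 × (4%) = -1.5%.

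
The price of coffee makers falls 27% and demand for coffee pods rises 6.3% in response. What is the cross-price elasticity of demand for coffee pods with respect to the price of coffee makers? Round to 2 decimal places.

-0.23

ε = (%ΔQ of coffee pods) / (%ΔP of coffee makers) = (6.3%) / (-27%) ≈ -0.23.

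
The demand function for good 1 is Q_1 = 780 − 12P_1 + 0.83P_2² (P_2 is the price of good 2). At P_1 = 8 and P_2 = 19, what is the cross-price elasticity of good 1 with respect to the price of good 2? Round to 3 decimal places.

At P_1 = 8 and P_2 = 19: Q_1 = 983.63.
∂Q_1/∂P_2 = 1.66P_2 = 1.66(19) = 31.5400.
ε = (∂Q_1/∂P_2)(P_2/Q_1) = 31.5400 × (19/983.63) ≈ 0.609.

0.609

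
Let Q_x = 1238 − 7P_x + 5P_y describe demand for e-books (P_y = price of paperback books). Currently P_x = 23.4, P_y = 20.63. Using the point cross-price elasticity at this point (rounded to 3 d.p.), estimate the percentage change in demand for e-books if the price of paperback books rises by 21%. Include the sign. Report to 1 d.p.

1.8%

At P_x = 23.4, P_y = 20.63: Q_x = 1177.35.
∂Q_x/∂P_y = 5.
ε = (∂Q_x/∂P_y)(P_y/Q_x) = 5.0000 × 20.63/1177.35 ≈ 0.088.
%ΔQ_x ≈ ε × %ΔP_y = 0.088 × (21%) = 1.8%.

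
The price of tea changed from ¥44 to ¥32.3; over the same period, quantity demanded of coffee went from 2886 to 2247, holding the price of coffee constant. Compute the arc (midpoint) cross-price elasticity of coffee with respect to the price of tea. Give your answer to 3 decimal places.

0.812

ΔQ_A = 2247 − 2886 = -639; ΔP_B = 32.3 − 44 = -11.7.
Midpoints: Q̄_A = 2566.5, P̄_B = 38.15.
ε = (ΔQ_A/Q̄_A)/(ΔP_B/P̄_B) = (-639/2566.5)/(-11.7/38.15) ≈ 0.812.
ε > 0: coffee and tea are substitutes.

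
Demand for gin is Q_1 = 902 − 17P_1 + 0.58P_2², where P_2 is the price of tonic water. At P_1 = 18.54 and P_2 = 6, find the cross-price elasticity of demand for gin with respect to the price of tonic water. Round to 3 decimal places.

At P_1 = 18.54 and P_2 = 6: Q_1 = 607.7.
∂Q_1/∂P_2 = 1.16P_2 = 1.16(6) = 6.9600.
ε = (∂Q_1/∂P_2)(P_2/Q_1) = 6.9600 × (6/607.7) ≈ 0.069.

0.069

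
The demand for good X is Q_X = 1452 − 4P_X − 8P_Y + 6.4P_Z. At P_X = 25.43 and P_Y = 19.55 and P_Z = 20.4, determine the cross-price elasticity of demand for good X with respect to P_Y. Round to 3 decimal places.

-0.118

At P_X = 25.43 and P_Y = 19.55 and P_Z = 20.4: Q_X = 1324.44.
∂Q_X/∂P_Y = -8.
ε = (∂Q_X/∂P_Y)(P_Y/Q_X) = -8 × (19.55/1324.44) ≈ -0.118.
Since ε < 0, good X and good Y are complements.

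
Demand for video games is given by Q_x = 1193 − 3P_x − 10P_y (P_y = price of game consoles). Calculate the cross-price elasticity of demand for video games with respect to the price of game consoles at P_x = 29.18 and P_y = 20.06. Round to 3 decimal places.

-0.222

At P_x = 29.18 and P_y = 20.06: Q_x = 904.86.
∂Q_x/∂P_y = -10.
ε = (∂Q_x/∂P_y)(P_y/Q_x) = -10 × (20.06/904.86) ≈ -0.222.
Since ε < 0, video games and game consoles are complements.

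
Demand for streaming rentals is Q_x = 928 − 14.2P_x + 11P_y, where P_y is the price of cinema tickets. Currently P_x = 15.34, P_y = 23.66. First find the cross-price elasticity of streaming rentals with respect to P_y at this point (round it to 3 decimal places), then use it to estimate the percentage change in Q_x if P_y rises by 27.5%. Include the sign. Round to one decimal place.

7.4%

At P_x = 15.34, P_y = 23.66: Q_x = 970.432.
∂Q_x/∂P_y = 11.
ε = (∂Q_x/∂P_y)(P_y/Q_x) = 11.0000 × 23.66/970.432 ≈ 0.268.
%ΔQ_x ≈ ε × %ΔP_y = 0.268 × (27.5%) = 7.4%.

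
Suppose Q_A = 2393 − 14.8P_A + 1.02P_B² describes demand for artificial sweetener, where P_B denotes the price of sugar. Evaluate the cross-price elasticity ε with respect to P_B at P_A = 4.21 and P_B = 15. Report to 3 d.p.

At P_A = 4.21 and P_B = 15: Q_A = 2560.192.
∂Q_A/∂P_B = 2.04P_B = 2.04(15) = 30.6000.
ε = (∂Q_A/∂P_B)(P_B/Q_A) = 30.6000 × (15/2560.192) ≈ 0.179.
ε > 0: substitutes.

0.179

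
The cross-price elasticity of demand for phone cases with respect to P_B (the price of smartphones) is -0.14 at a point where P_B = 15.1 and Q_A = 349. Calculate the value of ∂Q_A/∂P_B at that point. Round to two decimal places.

-3.24

ε = (∂Q_A/∂P_B)·(P_B/Q_A) ⇒ ∂Q_A/∂P_B = ε·Q_A/P_B = -0.14 × 349/15.1 ≈ -3.24.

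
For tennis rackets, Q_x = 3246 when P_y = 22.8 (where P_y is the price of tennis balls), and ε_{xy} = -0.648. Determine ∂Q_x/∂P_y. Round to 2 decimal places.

-92.25

ε = (∂Q_x/∂P_y)·(P_y/Q_x) ⇒ ∂Q_x/∂P_y = ε·Q_x/P_y = -0.648 × 3246/22.8 ≈ -92.25.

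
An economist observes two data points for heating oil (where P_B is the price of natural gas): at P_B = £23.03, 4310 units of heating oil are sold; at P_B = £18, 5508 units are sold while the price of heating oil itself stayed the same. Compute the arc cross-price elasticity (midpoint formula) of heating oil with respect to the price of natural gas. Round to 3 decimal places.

ΔQ_A = 5508 − 4310 = 1198; ΔP_B = 18 − 23.03 = -5.03.
Midpoints: Q̄_A = 4909.0, P̄_B = 20.52.
ε = (ΔQ_A/Q̄_A)/(ΔP_B/P̄_B) = (1198/4909.0)/(-5.03/20.52) ≈ -0.995.
ε < 0: heating oil and natural gas are complements.

-0.995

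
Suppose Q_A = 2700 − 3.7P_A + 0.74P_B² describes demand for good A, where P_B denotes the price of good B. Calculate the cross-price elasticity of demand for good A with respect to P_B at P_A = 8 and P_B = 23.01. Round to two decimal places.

At P_A = 8 and P_B = 23.01: Q_A = 3062.200.
∂Q_A/∂P_B = 1.48P_B = 1.48(23.01) = 34.0548.
ε = (∂Q_A/∂P_B)(P_B/Q_A) = 34.0548 × (23.01/3062.200) ≈ 0.26.

0.26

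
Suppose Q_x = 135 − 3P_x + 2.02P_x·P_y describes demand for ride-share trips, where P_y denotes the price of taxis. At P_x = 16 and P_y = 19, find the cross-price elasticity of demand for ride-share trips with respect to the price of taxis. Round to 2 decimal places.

0.88

At P_x = 16 and P_y = 19: Q_x = 701.08.
∂Q_x/∂P_y = 2.02P_x = 2.02(16) = 32.3200.
ε = (∂Q_x/∂P_y)(P_y/Q_x) = 32.3200 × (19/701.08) ≈ 0.88.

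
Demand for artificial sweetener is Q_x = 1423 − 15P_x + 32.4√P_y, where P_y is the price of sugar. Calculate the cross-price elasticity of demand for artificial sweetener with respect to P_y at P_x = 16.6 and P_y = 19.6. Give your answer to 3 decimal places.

0.054

At P_x = 16.6 and P_y = 19.6: Q_x = 1317.441.
∂Q_x/∂P_y = 32.4/(2√P_y) = 32.4/(2√19.6) = 3.6592.
ε = (∂Q_x/∂P_y)(P_y/Q_x) = 3.6592 × (19.6/1317.441) ≈ 0.054.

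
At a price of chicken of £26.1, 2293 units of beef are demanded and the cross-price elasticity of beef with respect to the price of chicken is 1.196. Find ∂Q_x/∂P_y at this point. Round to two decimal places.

105.07

ε = (∂Q_x/∂P_y)·(P_y/Q_x) ⇒ ∂Q_x/∂P_y = ε·Q_x/P_y = 1.196 × 2293/26.1 ≈ 105.07.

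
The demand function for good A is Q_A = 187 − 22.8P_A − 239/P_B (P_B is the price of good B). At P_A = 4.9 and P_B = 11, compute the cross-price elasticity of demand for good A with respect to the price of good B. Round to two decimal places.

At P_A = 4.9 and P_B = 11: Q_A = 53.553.
∂Q_A/∂P_B = 239/P_B² = 1.9752.
ε = (∂Q_A/∂P_B)(P_B/Q_A) = 1.9752 × (11/53.553) ≈ 0.41.
ε > 0: substitutes.

0.41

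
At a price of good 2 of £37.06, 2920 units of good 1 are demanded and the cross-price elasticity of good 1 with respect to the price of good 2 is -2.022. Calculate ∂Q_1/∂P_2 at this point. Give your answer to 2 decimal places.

ε = (∂Q_1/∂P_2)·(P_2/Q_1) ⇒ ∂Q_1/∂P_2 = ε·Q_1/P_2 = -2.022 × 2920/37.06 ≈ -159.32.

-159.32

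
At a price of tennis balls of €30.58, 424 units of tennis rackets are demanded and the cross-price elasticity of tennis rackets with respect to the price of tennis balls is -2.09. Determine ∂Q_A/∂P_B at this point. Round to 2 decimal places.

ε = (∂Q_A/∂P_B)·(P_B/Q_A) ⇒ ∂Q_A/∂P_B = ε·Q_A/P_B = -2.09 × 424/30.58 ≈ -28.98.

-28.98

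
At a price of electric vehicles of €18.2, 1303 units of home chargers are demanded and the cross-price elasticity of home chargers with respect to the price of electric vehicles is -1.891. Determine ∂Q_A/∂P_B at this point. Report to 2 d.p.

ε = (∂Q_A/∂P_B)·(P_B/Q_A) ⇒ ∂Q_A/∂P_B = ε·Q_A/P_B = -1.891 × 1303/18.2 ≈ -135.38.

-135.38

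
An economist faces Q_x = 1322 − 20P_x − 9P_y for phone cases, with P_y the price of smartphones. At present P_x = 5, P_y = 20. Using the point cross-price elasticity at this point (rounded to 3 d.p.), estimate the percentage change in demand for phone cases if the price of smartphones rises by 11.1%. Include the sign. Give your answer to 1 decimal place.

At P_x = 5, P_y = 20: Q_x = 1042.
∂Q_x/∂P_y = -9.
ε = (∂Q_x/∂P_y)(P_y/Q_x) = -9.0000 × 20/1042 ≈ -0.173.
%ΔQ_x ≈ ε × %ΔP_y = -0.173 × (11.1%) = -1.9%.

-1.9%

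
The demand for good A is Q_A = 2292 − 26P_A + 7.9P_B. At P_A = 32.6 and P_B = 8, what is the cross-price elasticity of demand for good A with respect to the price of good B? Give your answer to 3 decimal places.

At P_A = 32.6 and P_B = 8: Q_A = 1507.6.
∂Q_A/∂P_B = 7.9.
ε = (∂Q_A/∂P_B)(P_B/Q_A) = 7.9 × (8/1507.6) ≈ 0.042.
Since ε > 0, good A and good B are substitutes.

0.042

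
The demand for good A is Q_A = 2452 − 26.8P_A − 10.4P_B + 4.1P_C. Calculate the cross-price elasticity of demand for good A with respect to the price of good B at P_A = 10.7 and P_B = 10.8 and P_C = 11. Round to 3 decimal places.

At P_A = 10.7 and P_B = 10.8 and P_C = 11: Q_A = 2098.02.
∂Q_A/∂P_B = -10.4.
ε = (∂Q_A/∂P_B)(P_B/Q_A) = -10.4 × (10.8/2098.02) ≈ -0.054.
Since ε < 0, good A and good B are complements.

-0.054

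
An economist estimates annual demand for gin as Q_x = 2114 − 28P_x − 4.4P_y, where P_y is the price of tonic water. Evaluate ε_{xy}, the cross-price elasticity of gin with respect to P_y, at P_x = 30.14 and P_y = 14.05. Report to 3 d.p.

At P_x = 30.14 and P_y = 14.05: Q_x = 1208.26.
∂Q_x/∂P_y = -4.4.
ε = (∂Q_x/∂P_y)(P_y/Q_x) = -4.4 × (14.05/1208.26) ≈ -0.051.

-0.051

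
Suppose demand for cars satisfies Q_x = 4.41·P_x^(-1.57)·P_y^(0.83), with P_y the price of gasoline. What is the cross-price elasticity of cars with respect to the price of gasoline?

0.83

In a log-linear (constant-elasticity) demand function, the coefficient on the exponent of P_y is the cross-price elasticity.
ε = 0.83. Positive, so cars and gasoline are substitutes.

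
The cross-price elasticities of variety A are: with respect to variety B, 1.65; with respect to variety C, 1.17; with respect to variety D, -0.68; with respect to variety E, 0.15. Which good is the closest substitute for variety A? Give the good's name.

Substitutes have ε > 0. Among the positive values, 1.65 (variety B) is largest.

variety B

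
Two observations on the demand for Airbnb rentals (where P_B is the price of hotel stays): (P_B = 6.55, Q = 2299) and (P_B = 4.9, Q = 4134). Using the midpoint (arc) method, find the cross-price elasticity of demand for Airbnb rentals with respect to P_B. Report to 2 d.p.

ΔQ_A = 4134 − 2299 = 1835; ΔP_B = 4.9 − 6.55 = -1.65.
Midpoints: Q̄_A = 3216.5, P̄_B = 5.72.
ε = (ΔQ_A/Q̄_A)/(ΔP_B/P̄_B) = (1835/3216.5)/(-1.65/5.72) ≈ -1.98.

-1.98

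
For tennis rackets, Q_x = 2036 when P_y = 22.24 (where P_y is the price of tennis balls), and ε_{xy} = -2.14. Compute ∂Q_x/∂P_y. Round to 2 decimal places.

-195.91

ε = (∂Q_x/∂P_y)·(P_y/Q_x) ⇒ ∂Q_x/∂P_y = ε·Q_x/P_y = -2.14 × 2036/22.24 ≈ -195.91.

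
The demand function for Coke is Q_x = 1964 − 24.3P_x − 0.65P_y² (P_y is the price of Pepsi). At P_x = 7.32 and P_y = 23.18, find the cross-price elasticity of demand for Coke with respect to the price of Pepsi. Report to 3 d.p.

-0.486

At P_x = 7.32 and P_y = 23.18: Q_x = 1436.871.
∂Q_x/∂P_y = -1.3P_y = -1.3(23.18) = -30.1340.
ε = (∂Q_x/∂P_y)(P_y/Q_x) = -30.1340 × (23.18/1436.871) ≈ -0.486.
ε < 0: complements.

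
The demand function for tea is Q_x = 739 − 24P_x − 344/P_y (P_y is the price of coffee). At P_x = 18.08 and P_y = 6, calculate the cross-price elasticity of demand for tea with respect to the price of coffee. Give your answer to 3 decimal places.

0.231

At P_x = 18.08 and P_y = 6: Q_x = 247.747.
∂Q_x/∂P_y = 344/P_y² = 9.5556.
ε = (∂Q_x/∂P_y)(P_y/Q_x) = 9.5556 × (6/247.747) ≈ 0.231.
ε > 0: substitutes.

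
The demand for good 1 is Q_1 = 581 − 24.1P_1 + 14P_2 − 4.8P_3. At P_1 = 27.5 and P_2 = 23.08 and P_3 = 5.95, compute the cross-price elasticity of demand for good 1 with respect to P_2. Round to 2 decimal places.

At P_1 = 27.5 and P_2 = 23.08 and P_3 = 5.95: Q_1 = 212.81.
∂Q_1/∂P_2 = 14.
ε = (∂Q_1/∂P_2)(P_2/Q_1) = 14 × (23.08/212.81) ≈ 1.52.
Since ε > 0, good 1 and good 2 are substitutes.

1.52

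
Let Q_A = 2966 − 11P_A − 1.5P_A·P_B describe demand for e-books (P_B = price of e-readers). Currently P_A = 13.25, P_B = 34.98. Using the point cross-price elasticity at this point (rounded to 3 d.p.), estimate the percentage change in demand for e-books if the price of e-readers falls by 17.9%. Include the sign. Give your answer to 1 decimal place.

At P_A = 13.25, P_B = 34.98: Q_A = 2125.023.
∂Q_A/∂P_B = -1.5P_A = -19.8750.
ε = (∂Q_A/∂P_B)(P_B/Q_A) = -19.8750 × 34.98/2125.023 ≈ -0.327.
%ΔQ_A ≈ ε × %ΔP_B = -0.327 × (-17.9%) = 5.9%.

5.9%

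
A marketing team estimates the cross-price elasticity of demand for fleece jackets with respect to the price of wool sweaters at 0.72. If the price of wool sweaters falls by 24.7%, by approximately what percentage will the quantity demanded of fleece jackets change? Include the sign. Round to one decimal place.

%ΔQ ≈ ε × %ΔP of wool sweaters = 0.72 × (-24.7%) = -17.8%.
Demand for fleece jackets falls by about 17.8%.

-17.8%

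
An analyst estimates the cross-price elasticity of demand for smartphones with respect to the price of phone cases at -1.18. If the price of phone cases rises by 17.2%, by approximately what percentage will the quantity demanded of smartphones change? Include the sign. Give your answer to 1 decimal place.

%ΔQ ≈ ε × %ΔP of phone cases = -1.18 × (17.2%) = -20.3%.
Demand for smartphones falls by about 20.3%.

-20.3%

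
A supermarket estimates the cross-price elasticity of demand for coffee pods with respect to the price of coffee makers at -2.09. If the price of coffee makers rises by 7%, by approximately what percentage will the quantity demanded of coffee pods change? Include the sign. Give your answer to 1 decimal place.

%ΔQ ≈ ε × %ΔP of coffee makers = -2.09 × (7%) = -14.6%.
Demand for coffee pods falls by about 14.6%.

-14.6%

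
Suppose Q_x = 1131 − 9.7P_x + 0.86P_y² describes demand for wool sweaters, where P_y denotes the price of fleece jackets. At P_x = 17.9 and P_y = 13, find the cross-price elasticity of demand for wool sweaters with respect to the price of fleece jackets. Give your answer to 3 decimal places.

0.264

At P_x = 17.9 and P_y = 13: Q_x = 1102.71.
∂Q_x/∂P_y = 1.72P_y = 1.72(13) = 22.3600.
ε = (∂Q_x/∂P_y)(P_y/Q_x) = 22.3600 × (13/1102.71) ≈ 0.264.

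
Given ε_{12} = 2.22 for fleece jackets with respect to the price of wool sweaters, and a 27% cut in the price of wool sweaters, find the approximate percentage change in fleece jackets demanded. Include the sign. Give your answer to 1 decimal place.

%ΔQ ≈ ε × %ΔP of wool sweaters = 2.22 × (-27%) = -59.9%.
Demand for fleece jackets falls by about 59.9%.

-59.9%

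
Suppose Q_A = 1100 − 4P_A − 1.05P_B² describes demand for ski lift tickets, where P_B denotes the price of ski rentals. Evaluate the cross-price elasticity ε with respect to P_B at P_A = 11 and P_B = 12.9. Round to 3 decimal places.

At P_A = 11 and P_B = 12.9: Q_A = 881.269.
∂Q_A/∂P_B = -2.1P_B = -2.1(12.9) = -27.0900.
ε = (∂Q_A/∂P_B)(P_B/Q_A) = -27.0900 × (12.9/881.269) ≈ -0.397.
ε < 0: complements.

-0.397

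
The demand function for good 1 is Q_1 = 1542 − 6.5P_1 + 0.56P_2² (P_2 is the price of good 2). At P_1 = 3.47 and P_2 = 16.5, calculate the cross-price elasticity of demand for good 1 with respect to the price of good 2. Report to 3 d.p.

0.182

At P_1 = 3.47 and P_2 = 16.5: Q_1 = 1671.905.
∂Q_1/∂P_2 = 1.12P_2 = 1.12(16.5) = 18.4800.
ε = (∂Q_1/∂P_2)(P_2/Q_1) = 18.4800 × (16.5/1671.905) ≈ 0.182.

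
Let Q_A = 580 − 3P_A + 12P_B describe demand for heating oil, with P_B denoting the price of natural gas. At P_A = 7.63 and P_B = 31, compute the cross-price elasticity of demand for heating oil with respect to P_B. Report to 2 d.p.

0.40

At P_A = 7.63 and P_B = 31: Q_A = 929.11.
∂Q_A/∂P_B = 12.
ε = (∂Q_A/∂P_B)(P_B/Q_A) = 12 × (31/929.11) ≈ 0.40.
Since ε > 0, heating oil and natural gas are substitutes.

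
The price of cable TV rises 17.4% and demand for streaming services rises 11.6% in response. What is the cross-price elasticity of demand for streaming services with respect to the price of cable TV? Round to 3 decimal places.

ε = (%ΔQ of streaming services) / (%ΔP of cable TV) = (11.6%) / (17.4%) ≈ 0.667.

0.667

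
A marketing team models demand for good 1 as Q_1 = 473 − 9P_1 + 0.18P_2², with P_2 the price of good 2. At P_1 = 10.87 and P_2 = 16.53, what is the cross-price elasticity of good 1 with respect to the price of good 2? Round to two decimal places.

0.23

At P_1 = 10.87 and P_2 = 16.53: Q_1 = 424.353.
∂Q_1/∂P_2 = 0.36P_2 = 0.36(16.53) = 5.9508.
ε = (∂Q_1/∂P_2)(P_2/Q_1) = 5.9508 × (16.53/424.353) ≈ 0.23.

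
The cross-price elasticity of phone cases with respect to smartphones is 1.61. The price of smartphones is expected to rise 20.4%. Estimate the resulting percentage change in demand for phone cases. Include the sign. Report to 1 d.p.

%ΔQ ≈ ε × %ΔP of smartphones = 1.61 × (20.4%) = 32.8%.

32.8%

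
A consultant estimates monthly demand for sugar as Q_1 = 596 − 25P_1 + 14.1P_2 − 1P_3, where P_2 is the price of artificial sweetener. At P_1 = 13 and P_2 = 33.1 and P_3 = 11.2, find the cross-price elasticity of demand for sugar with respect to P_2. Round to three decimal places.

At P_1 = 13 and P_2 = 33.1 and P_3 = 11.2: Q_1 = 726.51.
∂Q_1/∂P_2 = 14.1.
ε = (∂Q_1/∂P_2)(P_2/Q_1) = 14.1 × (33.1/726.51) ≈ 0.642.

0.642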